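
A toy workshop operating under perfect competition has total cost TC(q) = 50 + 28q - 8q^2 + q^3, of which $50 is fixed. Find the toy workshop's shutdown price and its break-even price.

Shutdown price = $12; break-even price = $23

AVC = 28 - 8q + q^2; minimized at q = 4, giving min AVC = $12. That is the shutdown price.
ATC = 50/q + 28 - 8q + q^2. Setting dATC/dq = −50/q^2 − 8 + 2q = 0 gives q = 5 (since 2·5^3 − 8·5^2 = 50).
min ATC = 50/5 + 28 − 8·5 + 5^2 = $23. That is the break-even price.
For $12 ≤ P < $23 the firm produces at a loss; below $12 it shuts down.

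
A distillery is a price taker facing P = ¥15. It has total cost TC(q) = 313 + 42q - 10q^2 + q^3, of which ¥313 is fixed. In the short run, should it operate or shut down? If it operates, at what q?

From TC, MC = TC'(q) = 42 - 20q + 3q^2 and AVC = VC/q = 42 - 10q + q^2.
The AVC parabola has its vertex at q = 10/2 = 5, where AVC = 42 - 10·5 + 5^2 = ¥17.
P = ¥15 lies below min AVC = ¥17; no output level covers variable cost.
Shutting down limits the loss to fixed cost, ¥313.

Shut down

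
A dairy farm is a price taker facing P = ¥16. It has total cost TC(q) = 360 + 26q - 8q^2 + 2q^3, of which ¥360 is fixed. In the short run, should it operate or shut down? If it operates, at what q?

Shut down

Variable cost is VC = 26q - 8q^2 + 2q^3, so AVC = VC/q = 26 - 8q + 2q^2 and MC = dTC/dq = 26 - 16q + 6q^2.
The AVC parabola has its vertex at q = 8/4 = 2, where AVC = 26 - 8·2 + 2·2^2 = ¥18.
P = ¥16 lies below min AVC = ¥18; no output level covers variable cost.
Shutting down limits the loss to fixed cost, ¥360.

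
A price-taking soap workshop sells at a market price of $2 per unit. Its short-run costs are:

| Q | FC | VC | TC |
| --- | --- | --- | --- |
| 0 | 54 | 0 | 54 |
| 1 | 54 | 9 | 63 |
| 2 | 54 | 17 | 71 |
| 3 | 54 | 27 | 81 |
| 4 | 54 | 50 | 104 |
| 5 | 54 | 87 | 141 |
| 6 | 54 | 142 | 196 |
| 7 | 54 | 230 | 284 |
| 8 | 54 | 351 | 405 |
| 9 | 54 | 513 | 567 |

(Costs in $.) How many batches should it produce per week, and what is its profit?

Profit at each row (π = 2Q − TC): Q=0: -54; Q=1: -61; Q=2: -67; Q=3: -75; Q=4: -96; Q=5: -131; Q=6: -184; Q=7: -270; Q=8: -389; Q=9: -549.
Profit is highest at Q = 0. Equivalently, the lowest AVC in the table is 17/2 ≈ $8.50 at Q = 2, and P = $2 falls below it — price never covers variable cost, so the firm shuts down and loses only its fixed cost.

Q = 0 (shut down); profit = -$54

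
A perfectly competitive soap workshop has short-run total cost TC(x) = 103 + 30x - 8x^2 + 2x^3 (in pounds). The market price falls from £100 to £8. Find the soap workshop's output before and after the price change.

Output falls from 5 to 0 (the firm shuts down)

AVC = 30 - 8x + 2x^2, minimized at x = 2 where min AVC = £22. MC = 30 - 16x + 6x^2.
At P = £100 ≥ min AVC, set P = MC on the rising branch: x = 5.
At P = £8 < min AVC = £22, price no longer covers variable cost at any output, so the firm shuts down: x = 0.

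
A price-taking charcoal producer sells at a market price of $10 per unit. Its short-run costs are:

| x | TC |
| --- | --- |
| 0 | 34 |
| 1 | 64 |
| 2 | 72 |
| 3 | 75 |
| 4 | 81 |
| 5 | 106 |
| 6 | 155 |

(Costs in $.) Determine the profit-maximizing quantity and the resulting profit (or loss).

Compute π = P·x − TC at each output: x=0: -34; x=1: -54; x=2: -52; x=3: -45; x=4: -41; x=5: -56; x=6: -95.
Profit is highest at x = 0. Equivalently, the lowest AVC in the table is 47/4 ≈ $11.75 at x = 4, and P = $10 falls below it — price never covers variable cost, so the firm shuts down and loses only its fixed cost.

x = 0 (shut down); profit = -$34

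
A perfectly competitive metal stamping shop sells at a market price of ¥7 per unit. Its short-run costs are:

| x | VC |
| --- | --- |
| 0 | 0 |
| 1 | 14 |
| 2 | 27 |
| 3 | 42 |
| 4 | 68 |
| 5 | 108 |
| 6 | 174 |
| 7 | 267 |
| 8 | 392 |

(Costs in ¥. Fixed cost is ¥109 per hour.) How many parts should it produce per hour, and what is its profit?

x = 0 (shut down); profit = -¥109

Compute π = P·x − TC at each output: x=0: -109; x=1: -116; x=2: -122; x=3: -130; x=4: -149; x=5: -182; x=6: -241; x=7: -327; x=8: -445.
Profit is highest at x = 0. Equivalently, the lowest AVC in the table is 27/2 ≈ ¥13.50 at x = 2, and P = ¥7 falls below it — price never covers variable cost, so the firm shuts down and loses only its fixed cost.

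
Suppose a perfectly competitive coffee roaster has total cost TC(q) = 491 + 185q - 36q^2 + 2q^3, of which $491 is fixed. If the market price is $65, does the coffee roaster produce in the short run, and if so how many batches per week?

Strip out fixed cost: VC = 185q - 36q^2 + 2q^3. Then AVC = 185 - 36q + 2q^2 and MC = 185 - 72q + 6q^2.
AVC is minimized where dAVC/dq = -36 + 4q = 0, at q = 9; min AVC = 185 - 36·9 + 2·9^2 = $23.
Because $65 ≥ $23, revenue can cover variable cost; the firm operates.
P = MC gives 120 - 72q + 6q^2 = 0, with roots 2 and 10. Take the larger (rising MC): q* = 10.
Check: AVC at q = 10 is $25 ≤ P, so revenue covers variable cost.
Profit = P·q − TC = 65·10 − 741 = -$91, a loss, but smaller than the $491 fixed cost the firm would lose by shutting down.

Produce at q = 10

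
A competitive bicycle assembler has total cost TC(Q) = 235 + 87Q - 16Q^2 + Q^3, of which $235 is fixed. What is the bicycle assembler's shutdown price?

The firm shuts down when price falls below the minimum of average variable cost. AVC = VC/Q = 87 - 16Q + Q^2.
At the minimum of AVC, MC = AVC. MC = 87 - 32Q + 3Q^2; setting MC = AVC gives 2Q^2 - 16Q = 0, so Q = 8. min AVC = 23.
The firm shuts down for any P below $23.

$23 per unit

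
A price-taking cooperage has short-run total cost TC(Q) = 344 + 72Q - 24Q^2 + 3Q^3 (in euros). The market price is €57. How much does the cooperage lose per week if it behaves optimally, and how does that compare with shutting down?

Profit = -€194 at Q = 5

AVC = 72 - 24Q + 3Q^2 has its minimum €24 at Q = 4; price €57 clears that bar, so the firm operates.
With MC = 72 - 48Q + 9Q^2, P = MC on the upward-sloping part at Q* = 5.
TR = 57·5 = 285. TC = 344 + 135 = 479. Profit = 285 − 479 = -€194.
By producing, the firm covers all variable cost plus €150 of fixed cost; shutting down would lose the full €344.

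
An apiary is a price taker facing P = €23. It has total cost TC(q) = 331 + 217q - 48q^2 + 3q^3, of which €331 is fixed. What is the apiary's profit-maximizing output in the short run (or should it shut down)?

From TC, MC = TC'(q) = 217 - 96q + 9q^2 and AVC = VC/q = 217 - 48q + 3q^2.
The AVC parabola has its vertex at q = 48/6 = 8, where AVC = 217 - 48·8 + 3·8^2 = €25.
P = €23 lies below min AVC = €25; no output level covers variable cost.
The firm minimizes its loss by shutting down and losing only its fixed cost of €331.

Shut down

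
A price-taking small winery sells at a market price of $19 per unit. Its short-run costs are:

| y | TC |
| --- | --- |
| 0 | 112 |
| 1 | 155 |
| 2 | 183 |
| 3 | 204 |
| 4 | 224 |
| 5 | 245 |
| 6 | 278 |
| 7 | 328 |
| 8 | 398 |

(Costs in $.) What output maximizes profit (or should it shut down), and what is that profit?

Tabulate TR − TC: y=0: -112; y=1: -136; y=2: -145; y=3: -147; y=4: -148; y=5: -150; y=6: -164; y=7: -195; y=8: -246.
Profit is highest at y = 0. Equivalently, the lowest AVC in the table is 133/5 ≈ $26.60 at y = 5, and P = $19 falls below it — price never covers variable cost, so the firm shuts down and loses only its fixed cost.

y = 0 (shut down); profit = -$112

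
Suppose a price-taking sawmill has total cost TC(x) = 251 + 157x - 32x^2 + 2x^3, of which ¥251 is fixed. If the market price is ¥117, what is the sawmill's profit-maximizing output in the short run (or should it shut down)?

From TC, MC = TC'(x) = 157 - 64x + 6x^2 and AVC = VC/x = 157 - 32x + 2x^2.
The AVC parabola has its vertex at x = 32/4 = 8, where AVC = 157 - 32·8 + 2·8^2 = ¥29.
P = ¥117 exceeds min AVC = ¥29, so the firm stays open.
Set P = MC: 117 = 157 - 64x + 6x^2 → 40 - 64x + 6x^2 = 0. The roots are x = 2/3 and x = 10; the profit-maximizing output is on the rising part of MC, so x* = 10.
Check: AVC at x = 10 is ¥37 ≤ P, so revenue covers variable cost.
Profit = P·x − TC = 117·10 − 621 = ¥549.

Produce at x = 10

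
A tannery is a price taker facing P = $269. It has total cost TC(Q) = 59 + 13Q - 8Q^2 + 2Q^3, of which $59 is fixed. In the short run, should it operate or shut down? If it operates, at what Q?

Variable cost is VC = 13Q - 8Q^2 + 2Q^3, so AVC = VC/Q = 13 - 8Q + 2Q^2 and MC = dTC/dQ = 13 - 16Q + 6Q^2.
AVC is minimized where dAVC/dQ = -8 + 4Q = 0, at Q = 2; min AVC = 13 - 8·2 + 2·2^2 = $5.
Since P = $269 ≥ min AVC = $5, price covers variable cost and the firm should produce.
Solving P = MC: -256 - 16Q + 6Q^2 = 0 ⇒ Q = -16/3 or 8. On the upward-sloping branch, Q* = 8.
Check: AVC at Q = 8 is $77 ≤ P, so revenue covers variable cost.
Profit = P·Q − TC = 269·8 − 675 = $1477.

Produce at Q = 8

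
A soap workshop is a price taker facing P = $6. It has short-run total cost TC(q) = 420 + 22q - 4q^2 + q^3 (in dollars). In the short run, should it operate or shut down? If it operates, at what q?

Shut down

Variable cost is VC = 22q - 4q^2 + q^3, so AVC = VC/q = 22 - 4q + q^2 and MC = dTC/dq = 22 - 8q + 3q^2.
AVC is minimized where dAVC/dq = -4 + 2q = 0, at q = 2; min AVC = 22 - 4·2 + 2^2 = $18.
P = $6 lies below min AVC = $18; no output level covers variable cost.
Shutting down limits the loss to fixed cost, $420.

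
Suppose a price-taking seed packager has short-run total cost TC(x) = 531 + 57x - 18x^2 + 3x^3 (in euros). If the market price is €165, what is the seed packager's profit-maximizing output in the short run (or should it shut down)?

Produce at x = 6

Strip out fixed cost: VC = 57x - 18x^2 + 3x^3. Then AVC = 57 - 18x + 3x^2 and MC = 57 - 36x + 9x^2.
AVC hits its minimum where MC = AVC, at x = 3, giving min AVC = 57 - 18·3 + 3·3^2 = €30.
Because €165 ≥ €30, revenue can cover variable cost; the firm operates.
Solving P = MC: -108 - 36x + 9x^2 = 0 ⇒ x = -2 or 6. On the upward-sloping branch, x* = 6.
Check: AVC at x = 6 is €57 ≤ P, so revenue covers variable cost.
Profit = P·x − TC = 165·6 − 873 = €117.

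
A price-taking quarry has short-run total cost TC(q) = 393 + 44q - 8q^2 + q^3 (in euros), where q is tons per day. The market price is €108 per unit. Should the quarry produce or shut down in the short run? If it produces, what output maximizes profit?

Variable cost is VC = 44q - 8q^2 + q^3, so AVC = VC/q = 44 - 8q + q^2 and MC = dTC/dq = 44 - 16q + 3q^2.
The AVC parabola has its vertex at q = 8/2 = 4, where AVC = 44 - 8·4 + 4^2 = €28.
Since P = €108 ≥ min AVC = €28, price covers variable cost and the firm should produce.
P = MC gives -64 - 16q + 3q^2 = 0, with roots -8/3 and 8. Take the larger (rising MC): q* = 8.
Check: AVC at q = 8 is €44 ≤ P, so revenue covers variable cost.
Profit = P·q − TC = 108·8 − 745 = €119.

Produce at q = 8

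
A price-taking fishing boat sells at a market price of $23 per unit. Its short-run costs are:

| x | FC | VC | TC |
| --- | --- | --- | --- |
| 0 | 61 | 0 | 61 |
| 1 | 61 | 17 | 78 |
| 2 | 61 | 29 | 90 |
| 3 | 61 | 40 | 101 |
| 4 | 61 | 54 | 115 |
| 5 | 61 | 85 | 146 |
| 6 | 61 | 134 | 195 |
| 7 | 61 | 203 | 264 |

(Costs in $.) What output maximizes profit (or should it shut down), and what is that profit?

Profit at each row (π = 23x − TC): x=0: -61; x=1: -55; x=2: -44; x=3: -32; x=4: -23; x=5: -31; x=6: -57; x=7: -103.
Profit is maximized at x = 4. AVC there is 54/4 = $13.50 ≤ P, so producing beats shutting down (which would give -$61).

x = 4; profit = -$23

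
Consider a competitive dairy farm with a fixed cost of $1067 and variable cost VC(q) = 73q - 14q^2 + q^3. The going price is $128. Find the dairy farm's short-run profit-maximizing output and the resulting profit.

AVC = 73 - 14q + q^2 has its minimum $24 at q = 7; price $128 clears that bar, so the firm operates.
MC = 73 - 28q + 3q^2. Setting P = MC and taking the root on the rising branch gives q* = 11.
TR = 128·11 = 1408. TC = 1067 + 440 = 1507. Profit = 1408 − 1507 = -$99.
That loss of $99 beats the $1067 the firm would lose by shutting down; producing recovers $968 of fixed cost.

Profit = -$99 at q = 11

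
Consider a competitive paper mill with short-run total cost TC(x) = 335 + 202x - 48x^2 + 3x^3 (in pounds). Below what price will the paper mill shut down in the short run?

The shutdown price is the minimum of AVC. VC = 202x - 48x^2 + 3x^3, so AVC = 202 - 48x + 3x^2.
dAVC/dx = -48 + 6x = 0 gives x = 8. min AVC = 202 - 48·8 + 3·8^2 = 10.
So the shutdown price is £10.

£10 per unit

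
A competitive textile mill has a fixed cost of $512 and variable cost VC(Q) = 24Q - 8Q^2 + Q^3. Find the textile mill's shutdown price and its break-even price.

Shutdown price = $8; break-even price = $88

Shutdown price = min AVC. AVC = 24 - 8Q + Q^2, with vertex at Q = 4 and minimum $8.
ATC = 512/Q + 24 - 8Q + Q^2. Setting dATC/dQ = −512/Q^2 − 8 + 2Q = 0 gives Q = 8 (since 2·8^3 − 8·8^2 = 512).
min ATC = 512/8 + 24 − 8·8 + 8^2 = $88. That is the break-even price.
Between these two prices the firm operates at a loss; above $88 it earns a profit.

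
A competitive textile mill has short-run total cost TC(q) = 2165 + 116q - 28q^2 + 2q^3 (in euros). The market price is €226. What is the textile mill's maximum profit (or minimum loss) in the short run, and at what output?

Profit = -€229 at q = 11

AVC = 116 - 28q + 2q^2 has its minimum €18 at q = 7; price €226 clears that bar, so the firm operates.
MC = 116 - 56q + 6q^2. Setting P = MC and taking the root on the rising branch gives q* = 11.
TR = 226·11 = 2486. TC = 2165 + 550 = 2715. Profit = 2486 − 2715 = -€229.
By producing, the firm covers all variable cost plus €1936 of fixed cost; shutting down would lose the full €2165.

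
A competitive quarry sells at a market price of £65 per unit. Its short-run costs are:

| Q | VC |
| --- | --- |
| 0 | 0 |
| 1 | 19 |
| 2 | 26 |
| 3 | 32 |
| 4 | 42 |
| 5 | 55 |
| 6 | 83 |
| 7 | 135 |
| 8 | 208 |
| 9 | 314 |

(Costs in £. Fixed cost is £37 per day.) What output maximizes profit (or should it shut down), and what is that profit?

Tabulate TR − TC: Q=0: -37; Q=1: 9; Q=2: 67; Q=3: 126; Q=4: 181; Q=5: 233; Q=6: 270; Q=7: 283; Q=8: 275; Q=9: 234.
Profit is maximized at Q = 7. AVC there is 135/7 = £19.29 ≤ P, so producing beats shutting down (which would give -£37).

Q = 7; profit = £283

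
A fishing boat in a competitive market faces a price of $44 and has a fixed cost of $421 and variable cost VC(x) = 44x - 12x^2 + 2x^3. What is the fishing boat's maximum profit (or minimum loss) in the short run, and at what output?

Profit = -$357 at x = 4

AVC = 44 - 12x + 2x^2; min AVC = $26 at x = 3. Since P = $44 ≥ min AVC, the firm produces.
MC = 44 - 24x + 6x^2. Setting P = MC and taking the root on the rising branch gives x* = 4.
TR = 44·4 = 176. TC = 421 + 112 = 533. Profit = 176 − 533 = -$357.
Shutting down would mean losing the fixed cost of $421, so operating at a loss of $357 is better by $64.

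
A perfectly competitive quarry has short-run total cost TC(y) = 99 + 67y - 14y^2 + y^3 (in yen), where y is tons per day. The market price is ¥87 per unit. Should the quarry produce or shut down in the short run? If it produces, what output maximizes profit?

Produce at y = 10

From TC, MC = TC'(y) = 67 - 28y + 3y^2 and AVC = VC/y = 67 - 14y + y^2.
AVC is minimized where dAVC/dy = -14 + 2y = 0, at y = 7; min AVC = 67 - 14·7 + 7^2 = ¥18.
Since P = ¥87 ≥ min AVC = ¥18, price covers variable cost and the firm should produce.
Set P = MC: 87 = 67 - 28y + 3y^2 → -20 - 28y + 3y^2 = 0. The roots are y = -2/3 and y = 10; the profit-maximizing output is on the rising part of MC, so y* = 10.
Check: AVC at y = 10 is ¥27 ≤ P, so revenue covers variable cost.
Profit = P·y − TC = 87·10 − 369 = ¥501.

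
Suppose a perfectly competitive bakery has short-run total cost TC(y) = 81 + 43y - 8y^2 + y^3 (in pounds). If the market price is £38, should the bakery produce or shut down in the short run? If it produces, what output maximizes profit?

Produce at y = 5

Variable cost is VC = 43y - 8y^2 + y^3, so AVC = VC/y = 43 - 8y + y^2 and MC = dTC/dy = 43 - 16y + 3y^2.
AVC is minimized where dAVC/dy = -8 + 2y = 0, at y = 4; min AVC = 43 - 8·4 + 4^2 = £27.
P = £38 exceeds min AVC = £27, so the firm stays open.
Solving P = MC: 5 - 16y + 3y^2 = 0 ⇒ y = 1/3 or 5. On the upward-sloping branch, y* = 5.
Check: AVC at y = 5 is £28 ≤ P, so revenue covers variable cost.
Profit = P·y − TC = 38·5 − 221 = -£31, a loss, but smaller than the £81 fixed cost the firm would lose by shutting down.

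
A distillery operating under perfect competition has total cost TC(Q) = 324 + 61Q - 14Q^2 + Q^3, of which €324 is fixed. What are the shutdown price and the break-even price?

Shutdown price = €12; break-even price = €52

AVC = 61 - 14Q + Q^2; minimized at Q = 7, giving min AVC = €12. That is the shutdown price.
ATC = 324/Q + 61 - 14Q + Q^2. Setting dATC/dQ = −324/Q^2 − 14 + 2Q = 0 gives Q = 9 (since 2·9^3 − 14·9^2 = 324).
min ATC = 324/9 + 61 − 14·9 + 9^2 = €52. That is the break-even price.
For €12 ≤ P < €52 the firm produces at a loss; below €12 it shuts down.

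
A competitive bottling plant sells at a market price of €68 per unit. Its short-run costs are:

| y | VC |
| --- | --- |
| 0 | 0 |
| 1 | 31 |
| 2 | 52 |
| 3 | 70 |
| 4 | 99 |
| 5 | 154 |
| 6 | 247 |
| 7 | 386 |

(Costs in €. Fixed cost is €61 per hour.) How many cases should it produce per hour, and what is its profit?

y = 5; profit = €125

Profit at each row (π = 68y − TC): y=0: -61; y=1: -24; y=2: 23; y=3: 73; y=4: 112; y=5: 125; y=6: 100; y=7: 29.
Profit is maximized at y = 5. AVC there is 154/5 = €30.80 ≤ P, so producing beats shutting down (which would give -€61).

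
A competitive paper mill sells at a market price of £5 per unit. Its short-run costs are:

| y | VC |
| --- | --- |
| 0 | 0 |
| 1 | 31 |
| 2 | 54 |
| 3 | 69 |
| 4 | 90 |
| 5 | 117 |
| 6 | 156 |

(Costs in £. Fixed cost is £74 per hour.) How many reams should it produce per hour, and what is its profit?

Compute π = P·y − TC at each output: y=0: -74; y=1: -100; y=2: -118; y=3: -128; y=4: -144; y=5: -166; y=6: -200.
Profit is highest at y = 0. Equivalently, the lowest AVC in the table is 90/4 ≈ £22.50 at y = 4, and P = £5 falls below it — price never covers variable cost, so the firm shuts down and loses only its fixed cost.

y = 0 (shut down); profit = -£74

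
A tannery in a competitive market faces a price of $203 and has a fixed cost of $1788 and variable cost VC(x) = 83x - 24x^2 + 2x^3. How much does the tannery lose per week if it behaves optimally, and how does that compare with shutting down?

Profit = -$188 at x = 10

AVC = 83 - 24x + 2x^2 has its minimum $11 at x = 6; price $203 clears that bar, so the firm operates.
MC = 83 - 48x + 6x^2. Setting P = MC and taking the root on the rising branch gives x* = 10.
TR = 203·10 = 2030. TC = 1788 + 430 = 2218. Profit = 2030 − 2218 = -$188.
By producing, the firm covers all variable cost plus $1600 of fixed cost; shutting down would lose the full $1788.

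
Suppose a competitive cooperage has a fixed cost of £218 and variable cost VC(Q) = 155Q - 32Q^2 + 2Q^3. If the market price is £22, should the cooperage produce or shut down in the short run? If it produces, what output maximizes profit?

Shut down

From TC, MC = TC'(Q) = 155 - 64Q + 6Q^2 and AVC = VC/Q = 155 - 32Q + 2Q^2.
The AVC parabola has its vertex at Q = 32/4 = 8, where AVC = 155 - 32·8 + 2·8^2 = £27.
With P < min AVC (£22 < £27), every unit sold adds to the loss.
Best response: produce nothing and absorb the £218 fixed cost.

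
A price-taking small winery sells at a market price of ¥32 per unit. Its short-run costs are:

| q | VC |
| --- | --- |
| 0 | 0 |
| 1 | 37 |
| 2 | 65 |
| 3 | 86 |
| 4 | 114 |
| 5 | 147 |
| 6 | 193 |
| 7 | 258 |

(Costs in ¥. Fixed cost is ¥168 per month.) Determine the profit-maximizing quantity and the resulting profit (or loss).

Profit at each row (π = 32q − TC): q=0: -168; q=1: -173; q=2: -169; q=3: -158; q=4: -154; q=5: -155; q=6: -169; q=7: -202.
Profit is maximized at q = 4. AVC there is 114/4 = ¥28.50 ≤ P, so producing beats shutting down (which would give -¥168).

q = 4; profit = -¥154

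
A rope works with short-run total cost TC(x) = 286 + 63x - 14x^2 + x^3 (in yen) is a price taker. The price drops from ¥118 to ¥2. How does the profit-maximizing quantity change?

MC = 63 - 28x + 3x^2; the shutdown threshold is min AVC = ¥14 (at x = 7).
With P = ¥118 above the shutdown price, P = MC gives x = 11.
At P = ¥2 < min AVC = ¥14, price no longer covers variable cost at any output, so the firm shuts down: x = 0.

Output falls from 11 to 0 (the firm shuts down)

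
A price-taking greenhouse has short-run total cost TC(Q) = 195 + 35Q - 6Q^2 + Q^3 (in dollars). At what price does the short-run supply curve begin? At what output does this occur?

$26 per unit, at Q = 3

Short-run supply begins at min AVC. From VC = 35Q - 6Q^2 + Q^3, AVC = 35 - 6Q + Q^2.
dAVC/dQ = -6 + 2Q = 0 gives Q = 3. min AVC = 35 - 6·3 + 3^2 = 26.
The firm shuts down for any P below $26.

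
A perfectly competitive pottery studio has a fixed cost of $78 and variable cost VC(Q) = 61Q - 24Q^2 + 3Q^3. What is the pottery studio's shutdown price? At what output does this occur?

$13 per unit, at Q = 4

Short-run supply begins at min AVC. From VC = 61Q - 24Q^2 + 3Q^3, AVC = 61 - 24Q + 3Q^2.
At the minimum of AVC, MC = AVC. MC = 61 - 48Q + 9Q^2; setting MC = AVC gives 6Q^2 - 24Q = 0, so Q = 4. min AVC = 13.
The firm shuts down for any P below $13.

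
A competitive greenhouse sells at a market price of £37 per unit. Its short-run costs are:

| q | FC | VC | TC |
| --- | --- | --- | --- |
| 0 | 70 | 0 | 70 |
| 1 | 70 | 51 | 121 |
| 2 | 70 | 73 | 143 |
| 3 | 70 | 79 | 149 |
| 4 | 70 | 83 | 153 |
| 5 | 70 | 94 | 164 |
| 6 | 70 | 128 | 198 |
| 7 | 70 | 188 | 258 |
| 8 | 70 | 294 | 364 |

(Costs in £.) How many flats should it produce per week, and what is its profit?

q = 6; profit = £24

Profit at each row (π = 37q − TC): q=0: -70; q=1: -84; q=2: -69; q=3: -38; q=4: -5; q=5: 21; q=6: 24; q=7: 1; q=8: -68.
Profit is maximized at q = 6. AVC there is 128/6 = £21.33 ≤ P, so producing beats shutting down (which would give -£70).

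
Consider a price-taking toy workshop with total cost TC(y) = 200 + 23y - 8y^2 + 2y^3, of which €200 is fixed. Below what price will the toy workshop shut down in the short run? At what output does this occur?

Short-run supply begins at min AVC. From VC = 23y - 8y^2 + 2y^3, AVC = 23 - 8y + 2y^2.
dAVC/dy = -8 + 4y = 0 gives y = 2. min AVC = 23 - 8·2 + 2·2^2 = 15.
So the shutdown price is €15.

€15 per unit, at y = 2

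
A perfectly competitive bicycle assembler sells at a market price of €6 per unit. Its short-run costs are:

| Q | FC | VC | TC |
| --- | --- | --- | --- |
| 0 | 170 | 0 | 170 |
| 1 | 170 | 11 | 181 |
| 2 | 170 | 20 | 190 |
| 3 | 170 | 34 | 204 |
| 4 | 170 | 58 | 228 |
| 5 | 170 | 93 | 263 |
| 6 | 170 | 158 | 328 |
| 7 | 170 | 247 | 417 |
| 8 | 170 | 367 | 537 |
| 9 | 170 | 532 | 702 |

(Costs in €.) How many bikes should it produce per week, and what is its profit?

Profit at each row (π = 6Q − TC): Q=0: -170; Q=1: -175; Q=2: -178; Q=3: -186; Q=4: -204; Q=5: -233; Q=6: -292; Q=7: -375; Q=8: -489; Q=9: -648.
Profit is highest at Q = 0. Equivalently, the lowest AVC in the table is 20/2 ≈ €10 at Q = 2, and P = €6 falls below it — price never covers variable cost, so the firm shuts down and loses only its fixed cost.

Q = 0 (shut down); profit = -€170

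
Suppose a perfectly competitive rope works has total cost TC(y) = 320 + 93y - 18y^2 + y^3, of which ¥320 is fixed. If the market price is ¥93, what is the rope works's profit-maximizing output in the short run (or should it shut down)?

Strip out fixed cost: VC = 93y - 18y^2 + y^3. Then AVC = 93 - 18y + y^2 and MC = 93 - 36y + 3y^2.
AVC is minimized where dAVC/dy = -18 + 2y = 0, at y = 9; min AVC = 93 - 18·9 + 9^2 = ¥12.
P = ¥93 exceeds min AVC = ¥12, so the firm stays open.
Solving P = MC: -36y + 3y^2 = 0 ⇒ y = 0 or 12. On the upward-sloping branch, y* = 12.
Check: AVC at y = 12 is ¥21 ≤ P, so revenue covers variable cost.
Profit = P·y − TC = 93·12 − 572 = ¥544.

Produce at y = 12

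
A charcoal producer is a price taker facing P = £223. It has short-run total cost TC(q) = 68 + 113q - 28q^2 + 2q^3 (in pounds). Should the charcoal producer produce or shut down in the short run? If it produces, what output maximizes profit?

Produce at q = 11

From TC, MC = TC'(q) = 113 - 56q + 6q^2 and AVC = VC/q = 113 - 28q + 2q^2.
AVC hits its minimum where MC = AVC, at q = 7, giving min AVC = 113 - 28·7 + 2·7^2 = £15.
P = £223 exceeds min AVC = £15, so the firm stays open.
Set P = MC: 223 = 113 - 56q + 6q^2 → -110 - 56q + 6q^2 = 0. The roots are q = -5/3 and q = 11; the profit-maximizing output is on the rising part of MC, so q* = 11.
Check: AVC at q = 11 is £47 ≤ P, so revenue covers variable cost.
Profit = P·q − TC = 223·11 − 585 = £1868.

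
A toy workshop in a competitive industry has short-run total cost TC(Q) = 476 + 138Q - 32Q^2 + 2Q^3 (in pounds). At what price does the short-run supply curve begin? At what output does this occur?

£10 per unit, at Q = 8

The shutdown price is the minimum of AVC. VC = 138Q - 32Q^2 + 2Q^3, so AVC = 138 - 32Q + 2Q^2.
dAVC/dQ = -32 + 4Q = 0 gives Q = 8. min AVC = 138 - 32·8 + 2·8^2 = 10.
So the shutdown price is £10.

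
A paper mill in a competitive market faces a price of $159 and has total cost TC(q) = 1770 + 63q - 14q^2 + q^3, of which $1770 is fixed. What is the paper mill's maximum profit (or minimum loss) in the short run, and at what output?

Profit = -$330 at q = 12

AVC = 63 - 14q + q^2; min AVC = $14 at q = 7. Since P = $159 ≥ min AVC, the firm produces.
MC = 63 - 28q + 3q^2. Setting P = MC and taking the root on the rising branch gives q* = 12.
TR = 159·12 = 1908. TC = 1770 + 468 = 2238. Profit = 1908 − 2238 = -$330.
That loss of $330 beats the $1770 the firm would lose by shutting down; producing recovers $1440 of fixed cost.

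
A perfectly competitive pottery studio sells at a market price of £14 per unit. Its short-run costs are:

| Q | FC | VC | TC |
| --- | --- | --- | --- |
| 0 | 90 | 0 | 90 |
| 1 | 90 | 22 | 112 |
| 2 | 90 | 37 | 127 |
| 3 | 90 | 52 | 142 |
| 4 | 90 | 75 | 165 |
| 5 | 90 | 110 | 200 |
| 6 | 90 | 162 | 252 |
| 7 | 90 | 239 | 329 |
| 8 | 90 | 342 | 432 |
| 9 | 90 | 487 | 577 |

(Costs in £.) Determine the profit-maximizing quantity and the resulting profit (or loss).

Compute π = P·Q − TC at each output: Q=0: -90; Q=1: -98; Q=2: -99; Q=3: -100; Q=4: -109; Q=5: -130; Q=6: -168; Q=7: -231; Q=8: -320; Q=9: -451.
Profit is highest at Q = 0. Equivalently, the lowest AVC in the table is 52/3 ≈ £17.33 at Q = 3, and P = £14 falls below it — price never covers variable cost, so the firm shuts down and loses only its fixed cost.

Q = 0 (shut down); profit = -£90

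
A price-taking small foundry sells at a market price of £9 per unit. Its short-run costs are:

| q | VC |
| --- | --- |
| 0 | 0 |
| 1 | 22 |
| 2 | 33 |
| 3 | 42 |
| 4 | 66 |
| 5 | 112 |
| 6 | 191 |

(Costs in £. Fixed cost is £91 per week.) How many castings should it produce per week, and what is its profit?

Tabulate TR − TC: q=0: -91; q=1: -104; q=2: -106; q=3: -106; q=4: -121; q=5: -158; q=6: -228.
Profit is highest at q = 0. Equivalently, the lowest AVC in the table is 42/3 ≈ £14 at q = 3, and P = £9 falls below it — price never covers variable cost, so the firm shuts down and loses only its fixed cost.

q = 0 (shut down); profit = -£91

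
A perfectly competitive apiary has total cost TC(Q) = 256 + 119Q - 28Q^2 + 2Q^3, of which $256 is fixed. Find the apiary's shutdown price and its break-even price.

Shutdown price = $21; break-even price = $55

AVC = 119 - 28Q + 2Q^2; minimized at Q = 7, giving min AVC = $21. That is the shutdown price.
ATC = 256/Q + 119 - 28Q + 2Q^2. Setting dATC/dQ = −256/Q^2 − 28 + 4Q = 0 gives Q = 8 (since 4·8^3 − 28·8^2 = 256).
min ATC = 256/8 + 119 − 28·8 + 2·8^2 = $55. That is the break-even price.
Between these two prices the firm operates at a loss; above $55 it earns a profit.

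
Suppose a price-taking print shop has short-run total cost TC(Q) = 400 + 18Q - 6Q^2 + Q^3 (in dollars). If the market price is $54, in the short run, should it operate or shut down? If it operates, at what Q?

Produce at Q = 6

Variable cost is VC = 18Q - 6Q^2 + Q^3, so AVC = VC/Q = 18 - 6Q + Q^2 and MC = dTC/dQ = 18 - 12Q + 3Q^2.
AVC hits its minimum where MC = AVC, at Q = 3, giving min AVC = 18 - 6·3 + 3^2 = $9.
Since P = $54 ≥ min AVC = $9, price covers variable cost and the firm should produce.
Solving P = MC: -36 - 12Q + 3Q^2 = 0 ⇒ Q = -2 or 6. On the upward-sloping branch, Q* = 6.
Check: AVC at Q = 6 is $18 ≤ P, so revenue covers variable cost.
Profit = P·Q − TC = 54·6 − 508 = -$184, a loss, but smaller than the $400 fixed cost the firm would lose by shutting down.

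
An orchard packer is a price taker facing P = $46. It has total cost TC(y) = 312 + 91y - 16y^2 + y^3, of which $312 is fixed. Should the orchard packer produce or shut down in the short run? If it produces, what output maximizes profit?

Produce at y = 9

Variable cost is VC = 91y - 16y^2 + y^3, so AVC = VC/y = 91 - 16y + y^2 and MC = dTC/dy = 91 - 32y + 3y^2.
The AVC parabola has its vertex at y = 16/2 = 8, where AVC = 91 - 16·8 + 8^2 = $27.
P = $46 exceeds min AVC = $27, so the firm stays open.
Solving P = MC: 45 - 32y + 3y^2 = 0 ⇒ y = 5/3 or 9. On the upward-sloping branch, y* = 9.
Check: AVC at y = 9 is $28 ≤ P, so revenue covers variable cost.
Profit = P·y − TC = 46·9 − 564 = -$150, a loss, but smaller than the $312 fixed cost the firm would lose by shutting down.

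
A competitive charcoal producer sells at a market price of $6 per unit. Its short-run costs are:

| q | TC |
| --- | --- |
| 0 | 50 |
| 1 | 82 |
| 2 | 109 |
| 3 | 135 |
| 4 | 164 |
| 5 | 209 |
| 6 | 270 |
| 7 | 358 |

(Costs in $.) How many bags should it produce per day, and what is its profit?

q = 0 (shut down); profit = -$50

Profit at each row (π = 6q − TC): q=0: -50; q=1: -76; q=2: -97; q=3: -117; q=4: -140; q=5: -179; q=6: -234; q=7: -316.
Profit is highest at q = 0. Equivalently, the lowest AVC in the table is 85/3 ≈ $28.33 at q = 3, and P = $6 falls below it — price never covers variable cost, so the firm shuts down and loses only its fixed cost.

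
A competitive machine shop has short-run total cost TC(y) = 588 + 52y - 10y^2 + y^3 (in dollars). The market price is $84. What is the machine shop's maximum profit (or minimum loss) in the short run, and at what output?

AVC = 52 - 10y + y^2 has its minimum $27 at y = 5; price $84 clears that bar, so the firm operates.
MC = 52 - 20y + 3y^2. Setting P = MC and taking the root on the rising branch gives y* = 8.
TR = 84·8 = 672. TC = 588 + 288 = 876. Profit = 672 − 876 = -$204.
That loss of $204 beats the $588 the firm would lose by shutting down; producing recovers $384 of fixed cost.

Profit = -$204 at y = 8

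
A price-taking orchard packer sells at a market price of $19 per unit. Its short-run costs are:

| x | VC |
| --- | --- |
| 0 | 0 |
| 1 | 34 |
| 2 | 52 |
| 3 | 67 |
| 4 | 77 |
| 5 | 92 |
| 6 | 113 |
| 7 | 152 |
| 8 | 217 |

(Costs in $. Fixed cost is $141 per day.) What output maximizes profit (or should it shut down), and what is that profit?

x = 5; profit = -$138

Profit at each row (π = 19x − TC): x=0: -141; x=1: -156; x=2: -155; x=3: -151; x=4: -142; x=5: -138; x=6: -140; x=7: -160; x=8: -206.
Profit is maximized at x = 5. AVC there is 92/5 = $18.40 ≤ P, so producing beats shutting down (which would give -$141).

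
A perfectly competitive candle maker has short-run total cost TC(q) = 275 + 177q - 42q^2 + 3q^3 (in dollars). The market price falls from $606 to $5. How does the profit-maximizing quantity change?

Output falls from 13 to 0 (the firm shuts down)

MC = 177 - 84q + 9q^2; the shutdown threshold is min AVC = $30 (at q = 7).
With P = $606 above the shutdown price, P = MC gives q = 13.
At P = $5 < min AVC = $30, price no longer covers variable cost at any output, so the firm shuts down: q = 0.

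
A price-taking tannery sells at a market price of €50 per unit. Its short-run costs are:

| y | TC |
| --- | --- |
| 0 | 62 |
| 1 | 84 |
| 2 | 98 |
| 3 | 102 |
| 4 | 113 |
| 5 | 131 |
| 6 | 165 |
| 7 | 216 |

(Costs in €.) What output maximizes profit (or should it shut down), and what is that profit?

y = 6; profit = €135

Profit at each row (π = 50y − TC): y=0: -62; y=1: -34; y=2: 2; y=3: 48; y=4: 87; y=5: 119; y=6: 135; y=7: 134.
Profit is maximized at y = 6. AVC there is 103/6 = €17.17 ≤ P, so producing beats shutting down (which would give -€62).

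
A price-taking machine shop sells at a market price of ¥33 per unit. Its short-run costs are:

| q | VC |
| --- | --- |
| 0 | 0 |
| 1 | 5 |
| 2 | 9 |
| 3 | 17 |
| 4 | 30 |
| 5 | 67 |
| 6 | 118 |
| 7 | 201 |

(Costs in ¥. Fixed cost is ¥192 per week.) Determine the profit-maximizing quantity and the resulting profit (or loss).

Profit at each row (π = 33q − TC): q=0: -192; q=1: -164; q=2: -135; q=3: -110; q=4: -90; q=5: -94; q=6: -112; q=7: -162.
Profit is maximized at q = 4. AVC there is 30/4 = ¥7.50 ≤ P, so producing beats shutting down (which would give -¥192).

q = 4; profit = -¥90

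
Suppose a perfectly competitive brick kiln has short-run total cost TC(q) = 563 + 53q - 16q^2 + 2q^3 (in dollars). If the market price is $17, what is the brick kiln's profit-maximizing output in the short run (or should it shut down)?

Shut down

From TC, MC = TC'(q) = 53 - 32q + 6q^2 and AVC = VC/q = 53 - 16q + 2q^2.
AVC hits its minimum where MC = AVC, at q = 4, giving min AVC = 53 - 16·4 + 2·4^2 = $21.
With P < min AVC ($17 < $21), every unit sold adds to the loss.
The firm minimizes its loss by shutting down and losing only its fixed cost of $563.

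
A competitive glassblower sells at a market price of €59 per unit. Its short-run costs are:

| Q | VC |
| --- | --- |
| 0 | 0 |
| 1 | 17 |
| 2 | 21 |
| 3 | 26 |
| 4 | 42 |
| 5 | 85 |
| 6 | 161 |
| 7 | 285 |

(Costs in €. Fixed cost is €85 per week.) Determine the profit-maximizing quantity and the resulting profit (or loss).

Q = 5; profit = €125

Tabulate TR − TC: Q=0: -85; Q=1: -43; Q=2: 12; Q=3: 66; Q=4: 109; Q=5: 125; Q=6: 108; Q=7: 43.
Profit is maximized at Q = 5. AVC there is 85/5 = €17 ≤ P, so producing beats shutting down (which would give -€85).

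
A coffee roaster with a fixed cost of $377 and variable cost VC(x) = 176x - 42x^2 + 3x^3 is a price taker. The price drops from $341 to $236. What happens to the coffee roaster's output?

MC = 176 - 84x + 9x^2; the shutdown threshold is min AVC = $29 (at x = 7).
With P = $341 above the shutdown price, P = MC gives x = 11.
At P = $236 ≥ min AVC, set P = MC: x = 10. The firm stays open but cuts output.

Output falls from 11 to 10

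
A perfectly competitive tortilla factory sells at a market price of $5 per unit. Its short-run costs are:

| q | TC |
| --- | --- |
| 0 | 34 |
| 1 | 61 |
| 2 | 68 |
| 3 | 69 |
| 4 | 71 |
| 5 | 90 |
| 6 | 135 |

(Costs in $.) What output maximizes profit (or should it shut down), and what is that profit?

Compute π = P·q − TC at each output: q=0: -34; q=1: -56; q=2: -58; q=3: -54; q=4: -51; q=5: -65; q=6: -105.
Profit is highest at q = 0. Equivalently, the lowest AVC in the table is 37/4 ≈ $9.25 at q = 4, and P = $5 falls below it — price never covers variable cost, so the firm shuts down and loses only its fixed cost.

q = 0 (shut down); profit = -$34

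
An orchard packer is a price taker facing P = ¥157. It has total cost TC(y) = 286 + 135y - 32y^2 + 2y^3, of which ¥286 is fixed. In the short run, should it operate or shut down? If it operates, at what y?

Produce at y = 11

Variable cost is VC = 135y - 32y^2 + 2y^3, so AVC = VC/y = 135 - 32y + 2y^2 and MC = dTC/dy = 135 - 64y + 6y^2.
The AVC parabola has its vertex at y = 32/4 = 8, where AVC = 135 - 32·8 + 2·8^2 = ¥7.
P = ¥157 exceeds min AVC = ¥7, so the firm stays open.
Set P = MC: 157 = 135 - 64y + 6y^2 → -22 - 64y + 6y^2 = 0. The roots are y = -1/3 and y = 11; the profit-maximizing output is on the rising part of MC, so y* = 11.
Check: AVC at y = 11 is ¥25 ≤ P, so revenue covers variable cost.
Profit = P·y − TC = 157·11 − 561 = ¥1166.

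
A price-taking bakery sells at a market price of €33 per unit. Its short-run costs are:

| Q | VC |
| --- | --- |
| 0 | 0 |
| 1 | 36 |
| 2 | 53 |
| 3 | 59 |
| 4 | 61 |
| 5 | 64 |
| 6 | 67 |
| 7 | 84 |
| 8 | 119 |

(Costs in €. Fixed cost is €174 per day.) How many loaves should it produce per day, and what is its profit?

Q = 7; profit = -€27

Tabulate TR − TC: Q=0: -174; Q=1: -177; Q=2: -161; Q=3: -134; Q=4: -103; Q=5: -73; Q=6: -43; Q=7: -27; Q=8: -29.
Profit is maximized at Q = 7. AVC there is 84/7 = €12 ≤ P, so producing beats shutting down (which would give -€174).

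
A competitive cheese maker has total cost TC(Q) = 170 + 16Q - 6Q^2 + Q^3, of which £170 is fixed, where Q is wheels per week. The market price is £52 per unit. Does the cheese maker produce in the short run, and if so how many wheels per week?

Produce at Q = 6

Variable cost is VC = 16Q - 6Q^2 + Q^3, so AVC = VC/Q = 16 - 6Q + Q^2 and MC = dTC/dQ = 16 - 12Q + 3Q^2.
AVC hits its minimum where MC = AVC, at Q = 3, giving min AVC = 16 - 6·3 + 3^2 = £7.
Since P = £52 ≥ min AVC = £7, price covers variable cost and the firm should produce.
Set P = MC: 52 = 16 - 12Q + 3Q^2 → -36 - 12Q + 3Q^2 = 0. The roots are Q = -2 and Q = 6; the profit-maximizing output is on the rising part of MC, so Q* = 6.
Check: AVC at Q = 6 is £16 ≤ P, so revenue covers variable cost.
Profit = P·Q − TC = 52·6 − 266 = £46.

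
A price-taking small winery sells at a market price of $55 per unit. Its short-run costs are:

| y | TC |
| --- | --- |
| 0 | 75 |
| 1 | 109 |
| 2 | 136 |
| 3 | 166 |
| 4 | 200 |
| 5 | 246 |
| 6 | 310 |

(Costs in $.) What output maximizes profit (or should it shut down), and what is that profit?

Profit at each row (π = 55y − TC): y=0: -75; y=1: -54; y=2: -26; y=3: -1; y=4: 20; y=5: 29; y=6: 20.
Profit is maximized at y = 5. AVC there is 171/5 = $34.20 ≤ P, so producing beats shutting down (which would give -$75).

y = 5; profit = $29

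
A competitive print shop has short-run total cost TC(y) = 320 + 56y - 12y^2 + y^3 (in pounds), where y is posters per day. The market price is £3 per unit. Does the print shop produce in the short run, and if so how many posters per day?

Shut down

From TC, MC = TC'(y) = 56 - 24y + 3y^2 and AVC = VC/y = 56 - 12y + y^2.
AVC is minimized where dAVC/dy = -12 + 2y = 0, at y = 6; min AVC = 56 - 12·6 + 6^2 = £20.
Since P = £3 < min AVC = £20, price fails to cover variable cost at any output.
The firm minimizes its loss by shutting down and losing only its fixed cost of £320.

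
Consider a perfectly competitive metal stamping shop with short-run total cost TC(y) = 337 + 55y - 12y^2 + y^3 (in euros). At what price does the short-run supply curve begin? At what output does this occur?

Short-run supply begins at min AVC. From VC = 55y - 12y^2 + y^3, AVC = 55 - 12y + y^2.
At the minimum of AVC, MC = AVC. MC = 55 - 24y + 3y^2; setting MC = AVC gives 2y^2 - 12y = 0, so y = 6. min AVC = 19.
The firm shuts down for any P below €19.

€19 per unit, at y = 6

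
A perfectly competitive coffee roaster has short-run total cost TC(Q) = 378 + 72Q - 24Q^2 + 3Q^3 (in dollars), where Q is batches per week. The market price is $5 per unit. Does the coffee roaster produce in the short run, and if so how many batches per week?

Shut down

From TC, MC = TC'(Q) = 72 - 48Q + 9Q^2 and AVC = VC/Q = 72 - 24Q + 3Q^2.
AVC is minimized where dAVC/dQ = -24 + 6Q = 0, at Q = 4; min AVC = 72 - 24·4 + 3·4^2 = $24.
P = $5 lies below min AVC = $24; no output level covers variable cost.
The firm minimizes its loss by shutting down and losing only its fixed cost of $378.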